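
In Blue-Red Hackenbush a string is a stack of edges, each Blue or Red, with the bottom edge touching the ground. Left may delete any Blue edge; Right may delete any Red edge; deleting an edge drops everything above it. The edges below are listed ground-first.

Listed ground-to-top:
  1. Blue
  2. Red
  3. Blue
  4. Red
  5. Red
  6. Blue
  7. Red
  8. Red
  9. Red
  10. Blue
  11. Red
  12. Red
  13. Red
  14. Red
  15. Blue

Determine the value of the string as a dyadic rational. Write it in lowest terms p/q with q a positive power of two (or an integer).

Build val(s[:k]) for k = 1..15, string s = Blue Red Blue Red Red Blue Red Red Red Blue Red Red Red Red Blue.
edge 1 of 15 (Blue): { 0 | ∅ } = 1
edge 2 of 15 (Red): { 0 | 1 } = 1/2
edge 3 of 15 (Blue): { 0,1/2 | 1 } = 3/4
edge 4 of 15 (Red): { 0,1/2 | 3/4,1 } = 5/8
edge 5 of 15 (Red): { 0,1/2 | 5/8,3/4,1 } = 9/16
edge 6 of 15 (Blue): { 0,1/2,9/16 | 5/8,3/4,1 } = 19/32
edge 7 of 15 (Red): { 0,1/2,9/16 | 19/32,5/8,3/4,1 } = 37/64
edge 8 of 15 (Red): { 0,1/2,9/16 | 37/64,19/32,5/8,3/4,1 } = 73/128
edge 9 of 15 (Red): { 0,1/2,9/16 | 73/128,37/64,19/32,5/8,3/4,1 } = 145/256
edge 10 of 15 (Blue): { 0,1/2,9/16,145/256 | 73/128,37/64,19/32,5/8,3/4,1 } = 291/512
edge 11 of 15 (Red): { 0,1/2,9/16,145/256 | 291/512,73/128,37/64,19/32,5/8,3/4,1 } = 581/1024
edge 12 of 15 (Red): { 0,1/2,9/16,145/256 | 581/1024,291/512,73/128,37/64,19/32,5/8,3/4,1 } = 1161/2048
edge 13 of 15 (Red): { 0,1/2,9/16,145/256 | 1161/2048,581/1024,291/512,73/128,37/64,19/32,5/8,3/4,1 } = 2321/4096
edge 14 of 15 (Red): { 0,1/2,9/16,145/256 | 2321/4096,1161/2048,581/1024,291/512,73/128,37/64,19/32,5/8,3/4,1 } = 4641/8192
edge 15 of 15 (Blue): { 0,1/2,9/16,145/256,4641/8192 | 2321/4096,1161/2048,581/1024,291/512,73/128,37/64,19/32,5/8,3/4,1 } = 9283/16384

9283/16384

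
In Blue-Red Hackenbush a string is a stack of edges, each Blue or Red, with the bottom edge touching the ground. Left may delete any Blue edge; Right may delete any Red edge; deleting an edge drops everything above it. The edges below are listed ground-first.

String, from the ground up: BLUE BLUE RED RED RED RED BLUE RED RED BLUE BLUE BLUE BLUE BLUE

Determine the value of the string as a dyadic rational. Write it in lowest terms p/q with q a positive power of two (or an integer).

Prefix values for BLUE BLUE RED RED RED RED BLUE RED RED BLUE BLUE BLUE BLUE BLUE via {L|R} + simplicity:
value_1 [B]  L=[0]  R=[—]  → 1
value_2 [BB]  L=[0,1]  R=[—]  → 2
value_3 [BBR]  L=[0,1]  R=[2]  → 3/2
value_4 [BBRR]  L=[0,1]  R=[3/2,2]  → 5/4
value_5 [BBRRR]  L=[0,1]  R=[5/4,3/2,2]  → 9/8
value_6 [BBRRRR]  L=[0,1]  R=[9/8,5/4,3/2,2]  → 17/16
value_7 [BBRRRRB]  L=[0,1,17/16]  R=[9/8,5/4,3/2,2]  → 35/32
value_8 [BBRRRRBR]  L=[0,1,17/16]  R=[35/32,9/8,5/4,3/2,2]  → 69/64
value_9 [BBRRRRBRR]  L=[0,1,17/16]  R=[69/64,35/32,9/8,5/4,3/2,2]  → 137/128
value_10 [BBRRRRBRRB]  L=[0,1,17/16,137/128]  R=[69/64,35/32,9/8,5/4,3/2,2]  → 275/256
value_11 [BBRRRRBRRBB]  L=[0,1,17/16,137/128,275/256]  R=[69/64,35/32,9/8,5/4,3/2,2]  → 551/512
value_12 [BBRRRRBRRBBB]  L=[0,1,17/16,137/128,275/256,551/512]  R=[69/64,35/32,9/8,5/4,3/2,2]  → 1103/1024
value_13 [BBRRRRBRRBBBB]  L=[0,1,17/16,137/128,275/256,551/512,1103/1024]  R=[69/64,35/32,9/8,5/4,3/2,2]  → 2207/2048
value_14 [BBRRRRBRRBBBBB]  L=[0,1,17/16,137/128,275/256,551/512,1103/1024,2207/2048]  R=[69/64,35/32,9/8,5/4,3/2,2]  → 4415/4096

4415/4096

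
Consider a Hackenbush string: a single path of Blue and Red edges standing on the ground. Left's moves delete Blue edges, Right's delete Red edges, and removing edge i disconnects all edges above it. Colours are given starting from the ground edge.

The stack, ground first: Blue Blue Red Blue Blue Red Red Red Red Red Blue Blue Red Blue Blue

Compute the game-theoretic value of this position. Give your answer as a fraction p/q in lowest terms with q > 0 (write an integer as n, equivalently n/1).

14391/8192

Recurse on prefixes of the 15-edge string Blue Blue Red Blue Blue Red Red Red Red Red Blue Blue Red Blue Blue:
B: Left { 0 }, Right { · } so simplest 1
BB: Left { 0 1 }, Right { · } so simplest 2
BBR: Left { 0 1 }, Right { 2 } so simplest 3/2
BBRB: Left { 0 1 3/2 }, Right { 2 } so simplest 7/4
BBRBB: Left { 0 1 3/2 7/4 }, Right { 2 } so simplest 15/8
BBRBBR: Left { 0 1 3/2 7/4 }, Right { 15/8 2 } so simplest 29/16
BBRBBRR: Left { 0 1 3/2 7/4 }, Right { 29/16 15/8 2 } so simplest 57/32
BBRBBRRR: Left { 0 1 3/2 7/4 }, Right { 57/32 29/16 15/8 2 } so simplest 113/64
BBRBBRRRR: Left { 0 1 3/2 7/4 }, Right { 113/64 57/32 29/16 15/8 2 } so simplest 225/128
BBRBBRRRRR: Left { 0 1 3/2 7/4 }, Right { 225/128 113/64 57/32 29/16 15/8 2 } so simplest 449/256
BBRBBRRRRRB: Left { 0 1 3/2 7/4 449/256 }, Right { 225/128 113/64 57/32 29/16 15/8 2 } so simplest 899/512
BBRBBRRRRRBB: Left { 0 1 3/2 7/4 449/256 899/512 }, Right { 225/128 113/64 57/32 29/16 15/8 2 } so simplest 1799/1024
BBRBBRRRRRBBR: Left { 0 1 3/2 7/4 449/256 899/512 }, Right { 1799/1024 225/128 113/64 57/32 29/16 15/8 2 } so simplest 3597/2048
BBRBBRRRRRBBRB: Left { 0 1 3/2 7/4 449/256 899/512 3597/2048 }, Right { 1799/1024 225/128 113/64 57/32 29/16 15/8 2 } so simplest 7195/4096
BBRBBRRRRRBBRBB: Left { 0 1 3/2 7/4 449/256 899/512 3597/2048 7195/4096 }, Right { 1799/1024 225/128 113/64 57/32 29/16 15/8 2 } so simplest 14391/8192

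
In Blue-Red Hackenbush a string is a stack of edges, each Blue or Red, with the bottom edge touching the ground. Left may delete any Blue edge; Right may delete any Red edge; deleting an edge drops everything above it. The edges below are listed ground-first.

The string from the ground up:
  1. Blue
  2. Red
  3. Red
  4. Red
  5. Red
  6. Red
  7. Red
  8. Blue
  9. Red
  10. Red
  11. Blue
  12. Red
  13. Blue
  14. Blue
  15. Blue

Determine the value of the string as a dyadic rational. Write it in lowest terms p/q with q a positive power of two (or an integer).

Recurse on prefixes of the 15-edge string Blue Red Red Red Red Red Red Blue Red Red Blue Red Blue Blue Blue:
B: Left { 0 }, Right { · } gives simplest 1
BR: Left { 0 }, Right { 1 } gives simplest 1/2
BRR: Left { 0 }, Right { 1/2, 1 } gives simplest 1/4
BRRR: Left { 0 }, Right { 1/4, 1/2, 1 } gives simplest 1/8
BRRRR: Left { 0 }, Right { 1/8, 1/4, 1/2, 1 } gives simplest 1/16
BRRRRR: Left { 0 }, Right { 1/16, 1/8, 1/4, 1/2, 1 } gives simplest 1/32
BRRRRRR: Left { 0 }, Right { 1/32, 1/16, 1/8, 1/4, 1/2, 1 } gives simplest 1/64
BRRRRRRB: Left { 0, 1/64 }, Right { 1/32, 1/16, 1/8, 1/4, 1/2, 1 } gives simplest 3/128
BRRRRRRBR: Left { 0, 1/64 }, Right { 3/128, 1/32, 1/16, 1/8, 1/4, 1/2, 1 } gives simplest 5/256
BRRRRRRBRR: Left { 0, 1/64 }, Right { 5/256, 3/128, 1/32, 1/16, 1/8, 1/4, 1/2, 1 } gives simplest 9/512
BRRRRRRBRRB: Left { 0, 1/64, 9/512 }, Right { 5/256, 3/128, 1/32, 1/16, 1/8, 1/4, 1/2, 1 } gives simplest 19/1024
BRRRRRRBRRBR: Left { 0, 1/64, 9/512 }, Right { 19/1024, 5/256, 3/128, 1/32, 1/16, 1/8, 1/4, 1/2, 1 } gives simplest 37/2048
BRRRRRRBRRBRB: Left { 0, 1/64, 9/512, 37/2048 }, Right { 19/1024, 5/256, 3/128, 1/32, 1/16, 1/8, 1/4, 1/2, 1 } gives simplest 75/4096
BRRRRRRBRRBRBB: Left { 0, 1/64, 9/512, 37/2048, 75/4096 }, Right { 19/1024, 5/256, 3/128, 1/32, 1/16, 1/8, 1/4, 1/2, 1 } gives simplest 151/8192
BRRRRRRBRRBRBBB: Left { 0, 1/64, 9/512, 37/2048, 75/4096, 151/8192 }, Right { 19/1024, 5/256, 3/128, 1/32, 1/16, 1/8, 1/4, 1/2, 1 } gives simplest 303/16384

303/16384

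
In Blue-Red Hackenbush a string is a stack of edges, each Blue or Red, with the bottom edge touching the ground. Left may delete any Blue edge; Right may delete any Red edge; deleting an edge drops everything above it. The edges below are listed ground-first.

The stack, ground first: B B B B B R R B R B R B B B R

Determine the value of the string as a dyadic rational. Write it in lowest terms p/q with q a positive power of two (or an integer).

4445/1024

val(B) = { 0 | (no moves) } so 1
val(BB) = { 0, 1 | (no moves) } so 2
val(BBB) = { 0, 1, 2 | (no moves) } so 3
val(BBBB) = { 0, 1, 2, 3 | (no moves) } so 4
val(BBBBB) = { 0, 1, 2, 3, 4 | (no moves) } so 5
val(BBBBBR) = { 0, 1, 2, 3, 4 | 5 } so 9/2
val(BBBBBRR) = { 0, 1, 2, 3, 4 | 9/2, 5 } so 17/4
val(BBBBBRRB) = { 0, 1, 2, 3, 4, 17/4 | 9/2, 5 } so 35/8
val(BBBBBRRBR) = { 0, 1, 2, 3, 4, 17/4 | 35/8, 9/2, 5 } so 69/16
val(BBBBBRRBRB) = { 0, 1, 2, 3, 4, 17/4, 69/16 | 35/8, 9/2, 5 } so 139/32
val(BBBBBRRBRBR) = { 0, 1, 2, 3, 4, 17/4, 69/16 | 139/32, 35/8, 9/2, 5 } so 277/64
val(BBBBBRRBRBRB) = { 0, 1, 2, 3, 4, 17/4, 69/16, 277/64 | 139/32, 35/8, 9/2, 5 } so 555/128
val(BBBBBRRBRBRBB) = { 0, 1, 2, 3, 4, 17/4, 69/16, 277/64, 555/128 | 139/32, 35/8, 9/2, 5 } so 1111/256
val(BBBBBRRBRBRBBB) = { 0, 1, 2, 3, 4, 17/4, 69/16, 277/64, 555/128, 1111/256 | 139/32, 35/8, 9/2, 5 } so 2223/512
val(BBBBBRRBRBRBBBR) = { 0, 1, 2, 3, 4, 17/4, 69/16, 277/64, 555/128, 1111/256 | 2223/512, 139/32, 35/8, 9/2, 5 } so 4445/1024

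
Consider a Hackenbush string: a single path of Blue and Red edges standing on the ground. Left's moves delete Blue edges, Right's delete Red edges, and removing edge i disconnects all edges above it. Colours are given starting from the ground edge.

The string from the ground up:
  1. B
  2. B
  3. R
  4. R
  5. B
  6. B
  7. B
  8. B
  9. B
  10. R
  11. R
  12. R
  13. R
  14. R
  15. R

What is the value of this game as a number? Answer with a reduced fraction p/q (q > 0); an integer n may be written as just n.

12161/8192

step 1: add B to get B; options L={ 0 } R={ — } ⇒ 1
step 2: add B to get BB; options L={ 0; 1 } R={ — } ⇒ 2
step 3: add R to get BBR; options L={ 0; 1 } R={ 2 } ⇒ 3/2
step 4: add R to get BBRR; options L={ 0; 1 } R={ 3/2; 2 } ⇒ 5/4
step 5: add B to get BBRRB; options L={ 0; 1; 5/4 } R={ 3/2; 2 } ⇒ 11/8
step 6: add B to get BBRRBB; options L={ 0; 1; 5/4; 11/8 } R={ 3/2; 2 } ⇒ 23/16
step 7: add B to get BBRRBBB; options L={ 0; 1; 5/4; 11/8; 23/16 } R={ 3/2; 2 } ⇒ 47/32
step 8: add B to get BBRRBBBB; options L={ 0; 1; 5/4; 11/8; 23/16; 47/32 } R={ 3/2; 2 } ⇒ 95/64
step 9: add B to get BBRRBBBBB; options L={ 0; 1; 5/4; 11/8; 23/16; 47/32; 95/64 } R={ 3/2; 2 } ⇒ 191/128
step 10: add R to get BBRRBBBBBR; options L={ 0; 1; 5/4; 11/8; 23/16; 47/32; 95/64 } R={ 191/128; 3/2; 2 } ⇒ 381/256
step 11: add R to get BBRRBBBBBRR; options L={ 0; 1; 5/4; 11/8; 23/16; 47/32; 95/64 } R={ 381/256; 191/128; 3/2; 2 } ⇒ 761/512
step 12: add R to get BBRRBBBBBRRR; options L={ 0; 1; 5/4; 11/8; 23/16; 47/32; 95/64 } R={ 761/512; 381/256; 191/128; 3/2; 2 } ⇒ 1521/1024
step 13: add R to get BBRRBBBBBRRRR; options L={ 0; 1; 5/4; 11/8; 23/16; 47/32; 95/64 } R={ 1521/1024; 761/512; 381/256; 191/128; 3/2; 2 } ⇒ 3041/2048
step 14: add R to get BBRRBBBBBRRRRR; options L={ 0; 1; 5/4; 11/8; 23/16; 47/32; 95/64 } R={ 3041/2048; 1521/1024; 761/512; 381/256; 191/128; 3/2; 2 } ⇒ 6081/4096
step 15: add R to get BBRRBBBBBRRRRRR; options L={ 0; 1; 5/4; 11/8; 23/16; 47/32; 95/64 } R={ 6081/4096; 3041/2048; 1521/1024; 761/512; 381/256; 191/128; 3/2; 2 } ⇒ 12161/8192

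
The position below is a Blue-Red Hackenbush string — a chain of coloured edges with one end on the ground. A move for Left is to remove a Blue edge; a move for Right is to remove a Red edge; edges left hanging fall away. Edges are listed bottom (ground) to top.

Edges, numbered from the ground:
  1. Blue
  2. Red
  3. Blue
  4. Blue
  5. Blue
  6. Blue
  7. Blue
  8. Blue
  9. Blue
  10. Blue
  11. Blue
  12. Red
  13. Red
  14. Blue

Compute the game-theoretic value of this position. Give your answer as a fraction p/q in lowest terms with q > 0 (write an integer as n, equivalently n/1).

8179/8192

step 1: add Blue to get B; options L={ 0 } R={ — } -> 1
step 2: add Red to get BR; options L={ 0 } R={ 1 } -> 1/2
step 3: add Blue to get BRB; options L={ 0; 1/2 } R={ 1 } -> 3/4
step 4: add Blue to get BRBB; options L={ 0; 1/2; 3/4 } R={ 1 } -> 7/8
step 5: add Blue to get BRBBB; options L={ 0; 1/2; 3/4; 7/8 } R={ 1 } -> 15/16
step 6: add Blue to get BRBBBB; options L={ 0; 1/2; 3/4; 7/8; 15/16 } R={ 1 } -> 31/32
step 7: add Blue to get BRBBBBB; options L={ 0; 1/2; 3/4; 7/8; 15/16; 31/32 } R={ 1 } -> 63/64
step 8: add Blue to get BRBBBBBB; options L={ 0; 1/2; 3/4; 7/8; 15/16; 31/32; 63/64 } R={ 1 } -> 127/128
step 9: add Blue to get BRBBBBBBB; options L={ 0; 1/2; 3/4; 7/8; 15/16; 31/32; 63/64; 127/128 } R={ 1 } -> 255/256
step 10: add Blue to get BRBBBBBBBB; options L={ 0; 1/2; 3/4; 7/8; 15/16; 31/32; 63/64; 127/128; 255/256 } R={ 1 } -> 511/512
step 11: add Blue to get BRBBBBBBBBB; options L={ 0; 1/2; 3/4; 7/8; 15/16; 31/32; 63/64; 127/128; 255/256; 511/512 } R={ 1 } -> 1023/1024
step 12: add Red to get BRBBBBBBBBBR; options L={ 0; 1/2; 3/4; 7/8; 15/16; 31/32; 63/64; 127/128; 255/256; 511/512 } R={ 1023/1024; 1 } -> 2045/2048
step 13: add Red to get BRBBBBBBBBBRR; options L={ 0; 1/2; 3/4; 7/8; 15/16; 31/32; 63/64; 127/128; 255/256; 511/512 } R={ 2045/2048; 1023/1024; 1 } -> 4089/4096
step 14: add Blue to get BRBBBBBBBBBRRB; options L={ 0; 1/2; 3/4; 7/8; 15/16; 31/32; 63/64; 127/128; 255/256; 511/512; 4089/4096 } R={ 2045/2048; 1023/1024; 1 } -> 8179/8192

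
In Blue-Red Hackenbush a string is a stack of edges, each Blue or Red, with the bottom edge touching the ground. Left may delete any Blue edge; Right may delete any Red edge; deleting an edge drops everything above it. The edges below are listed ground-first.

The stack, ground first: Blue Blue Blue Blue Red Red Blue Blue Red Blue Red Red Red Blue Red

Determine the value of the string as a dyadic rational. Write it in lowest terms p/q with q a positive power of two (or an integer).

6981/2048

Build val(s[:k]) for k = 1..15, string s = Blue Blue Blue Blue Red Red Blue Blue Red Blue Red Red Red Blue Red.
val(B) = { 0 | — } => 1
val(BB) = { 0, 1 | — } => 2
val(BBB) = { 0, 1, 2 | — } => 3
val(BBBB) = { 0, 1, 2, 3 | — } => 4
val(BBBBR) = { 0, 1, 2, 3 | 4 } => 7/2
val(BBBBRR) = { 0, 1, 2, 3 | 7/2, 4 } => 13/4
val(BBBBRRB) = { 0, 1, 2, 3, 13/4 | 7/2, 4 } => 27/8
val(BBBBRRBB) = { 0, 1, 2, 3, 13/4, 27/8 | 7/2, 4 } => 55/16
val(BBBBRRBBR) = { 0, 1, 2, 3, 13/4, 27/8 | 55/16, 7/2, 4 } => 109/32
val(BBBBRRBBRB) = { 0, 1, 2, 3, 13/4, 27/8, 109/32 | 55/16, 7/2, 4 } => 219/64
val(BBBBRRBBRBR) = { 0, 1, 2, 3, 13/4, 27/8, 109/32 | 219/64, 55/16, 7/2, 4 } => 437/128
val(BBBBRRBBRBRR) = { 0, 1, 2, 3, 13/4, 27/8, 109/32 | 437/128, 219/64, 55/16, 7/2, 4 } => 873/256
val(BBBBRRBBRBRRR) = { 0, 1, 2, 3, 13/4, 27/8, 109/32 | 873/256, 437/128, 219/64, 55/16, 7/2, 4 } => 1745/512
val(BBBBRRBBRBRRRB) = { 0, 1, 2, 3, 13/4, 27/8, 109/32, 1745/512 | 873/256, 437/128, 219/64, 55/16, 7/2, 4 } => 3491/1024
val(BBBBRRBBRBRRRBR) = { 0, 1, 2, 3, 13/4, 27/8, 109/32, 1745/512 | 3491/1024, 873/256, 437/128, 219/64, 55/16, 7/2, 4 } => 6981/2048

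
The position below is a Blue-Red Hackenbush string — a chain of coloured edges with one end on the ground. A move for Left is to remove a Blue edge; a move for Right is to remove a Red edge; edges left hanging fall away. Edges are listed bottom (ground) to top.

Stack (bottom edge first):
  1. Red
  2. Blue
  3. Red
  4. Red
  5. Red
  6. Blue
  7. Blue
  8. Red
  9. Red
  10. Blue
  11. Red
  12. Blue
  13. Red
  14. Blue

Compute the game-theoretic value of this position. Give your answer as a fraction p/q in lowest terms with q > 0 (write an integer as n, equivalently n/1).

Prefix values for Red Blue Red Red Red Blue Blue Red Red Blue Red Blue Red Blue via {L|R} + simplicity:
value_1 [R]  L=[]  R=[0]  -> -1
value_2 [RB]  L=[-1]  R=[0]  -> -1/2
value_3 [RBR]  L=[-1]  R=[-1/2,0]  -> -3/4
value_4 [RBRR]  L=[-1]  R=[-3/4,-1/2,0]  -> -7/8
value_5 [RBRRR]  L=[-1]  R=[-7/8,-3/4,-1/2,0]  -> -15/16
value_6 [RBRRRB]  L=[-1,-15/16]  R=[-7/8,-3/4,-1/2,0]  -> -29/32
value_7 [RBRRRBB]  L=[-1,-15/16,-29/32]  R=[-7/8,-3/4,-1/2,0]  -> -57/64
value_8 [RBRRRBBR]  L=[-1,-15/16,-29/32]  R=[-57/64,-7/8,-3/4,-1/2,0]  -> -115/128
value_9 [RBRRRBBRR]  L=[-1,-15/16,-29/32]  R=[-115/128,-57/64,-7/8,-3/4,-1/2,0]  -> -231/256
value_10 [RBRRRBBRRB]  L=[-1,-15/16,-29/32,-231/256]  R=[-115/128,-57/64,-7/8,-3/4,-1/2,0]  -> -461/512
value_11 [RBRRRBBRRBR]  L=[-1,-15/16,-29/32,-231/256]  R=[-461/512,-115/128,-57/64,-7/8,-3/4,-1/2,0]  -> -923/1024
value_12 [RBRRRBBRRBRB]  L=[-1,-15/16,-29/32,-231/256,-923/1024]  R=[-461/512,-115/128,-57/64,-7/8,-3/4,-1/2,0]  -> -1845/2048
value_13 [RBRRRBBRRBRBR]  L=[-1,-15/16,-29/32,-231/256,-923/1024]  R=[-1845/2048,-461/512,-115/128,-57/64,-7/8,-3/4,-1/2,0]  -> -3691/4096
value_14 [RBRRRBBRRBRBRB]  L=[-1,-15/16,-29/32,-231/256,-923/1024,-3691/4096]  R=[-1845/2048,-461/512,-115/128,-57/64,-7/8,-3/4,-1/2,0]  -> -7381/8192

-7381/8192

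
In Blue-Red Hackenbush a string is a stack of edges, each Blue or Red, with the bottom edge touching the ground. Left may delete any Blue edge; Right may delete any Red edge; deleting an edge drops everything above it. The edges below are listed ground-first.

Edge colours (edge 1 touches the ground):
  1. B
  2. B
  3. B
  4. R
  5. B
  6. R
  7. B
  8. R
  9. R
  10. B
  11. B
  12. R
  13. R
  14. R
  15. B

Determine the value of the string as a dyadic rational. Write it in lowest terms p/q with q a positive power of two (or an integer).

10851/4096

val_1 [B]  L=[0]  R=[(no moves)]  ⇒ 1
val_2 [BB]  L=[0; 1]  R=[(no moves)]  ⇒ 2
val_3 [BBB]  L=[0; 1; 2]  R=[(no moves)]  ⇒ 3
val_4 [BBBR]  L=[0; 1; 2]  R=[3]  ⇒ 5/2
val_5 [BBBRB]  L=[0; 1; 2; 5/2]  R=[3]  ⇒ 11/4
val_6 [BBBRBR]  L=[0; 1; 2; 5/2]  R=[11/4; 3]  ⇒ 21/8
val_7 [BBBRBRB]  L=[0; 1; 2; 5/2; 21/8]  R=[11/4; 3]  ⇒ 43/16
val_8 [BBBRBRBR]  L=[0; 1; 2; 5/2; 21/8]  R=[43/16; 11/4; 3]  ⇒ 85/32
val_9 [BBBRBRBRR]  L=[0; 1; 2; 5/2; 21/8]  R=[85/32; 43/16; 11/4; 3]  ⇒ 169/64
val_10 [BBBRBRBRRB]  L=[0; 1; 2; 5/2; 21/8; 169/64]  R=[85/32; 43/16; 11/4; 3]  ⇒ 339/128
val_11 [BBBRBRBRRBB]  L=[0; 1; 2; 5/2; 21/8; 169/64; 339/128]  R=[85/32; 43/16; 11/4; 3]  ⇒ 679/256
val_12 [BBBRBRBRRBBR]  L=[0; 1; 2; 5/2; 21/8; 169/64; 339/128]  R=[679/256; 85/32; 43/16; 11/4; 3]  ⇒ 1357/512
val_13 [BBBRBRBRRBBRR]  L=[0; 1; 2; 5/2; 21/8; 169/64; 339/128]  R=[1357/512; 679/256; 85/32; 43/16; 11/4; 3]  ⇒ 2713/1024
val_14 [BBBRBRBRRBBRRR]  L=[0; 1; 2; 5/2; 21/8; 169/64; 339/128]  R=[2713/1024; 1357/512; 679/256; 85/32; 43/16; 11/4; 3]  ⇒ 5425/2048
val_15 [BBBRBRBRRBBRRRB]  L=[0; 1; 2; 5/2; 21/8; 169/64; 339/128; 5425/2048]  R=[2713/1024; 1357/512; 679/256; 85/32; 43/16; 11/4; 3]  ⇒ 10851/4096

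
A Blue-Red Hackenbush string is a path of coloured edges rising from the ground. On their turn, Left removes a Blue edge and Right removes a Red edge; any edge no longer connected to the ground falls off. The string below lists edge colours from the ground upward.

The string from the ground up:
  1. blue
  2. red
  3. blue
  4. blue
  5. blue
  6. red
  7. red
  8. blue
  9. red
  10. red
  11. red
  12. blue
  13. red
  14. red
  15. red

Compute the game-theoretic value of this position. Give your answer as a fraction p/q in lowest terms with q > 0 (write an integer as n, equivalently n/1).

14609/16384

Build v(s[:k]) for k = 1..15, string s = blue red blue blue blue red red blue red red red blue red red red.
b: Left { 0 }, Right { — } → simplest 1
br: Left { 0 }, Right { 1 } → simplest 1/2
brb: Left { 0 1/2 }, Right { 1 } → simplest 3/4
brbb: Left { 0 1/2 3/4 }, Right { 1 } → simplest 7/8
brbbb: Left { 0 1/2 3/4 7/8 }, Right { 1 } → simplest 15/16
brbbbr: Left { 0 1/2 3/4 7/8 }, Right { 15/16 1 } → simplest 29/32
brbbbrr: Left { 0 1/2 3/4 7/8 }, Right { 29/32 15/16 1 } → simplest 57/64
brbbbrrb: Left { 0 1/2 3/4 7/8 57/64 }, Right { 29/32 15/16 1 } → simplest 115/128
brbbbrrbr: Left { 0 1/2 3/4 7/8 57/64 }, Right { 115/128 29/32 15/16 1 } → simplest 229/256
brbbbrrbrr: Left { 0 1/2 3/4 7/8 57/64 }, Right { 229/256 115/128 29/32 15/16 1 } → simplest 457/512
brbbbrrbrrr: Left { 0 1/2 3/4 7/8 57/64 }, Right { 457/512 229/256 115/128 29/32 15/16 1 } → simplest 913/1024
brbbbrrbrrrb: Left { 0 1/2 3/4 7/8 57/64 913/1024 }, Right { 457/512 229/256 115/128 29/32 15/16 1 } → simplest 1827/2048
brbbbrrbrrrbr: Left { 0 1/2 3/4 7/8 57/64 913/1024 }, Right { 1827/2048 457/512 229/256 115/128 29/32 15/16 1 } → simplest 3653/4096
brbbbrrbrrrbrr: Left { 0 1/2 3/4 7/8 57/64 913/1024 }, Right { 3653/4096 1827/2048 457/512 229/256 115/128 29/32 15/16 1 } → simplest 7305/8192
brbbbrrbrrrbrrr: Left { 0 1/2 3/4 7/8 57/64 913/1024 }, Right { 7305/8192 3653/4096 1827/2048 457/512 229/256 115/128 29/32 15/16 1 } → simplest 14609/16384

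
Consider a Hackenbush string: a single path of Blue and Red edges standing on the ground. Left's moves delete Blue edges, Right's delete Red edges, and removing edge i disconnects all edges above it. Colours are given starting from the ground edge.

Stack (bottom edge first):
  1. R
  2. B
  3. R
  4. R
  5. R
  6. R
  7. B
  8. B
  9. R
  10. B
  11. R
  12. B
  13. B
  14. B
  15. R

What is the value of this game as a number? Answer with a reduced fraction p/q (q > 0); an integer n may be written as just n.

-15523/16384

Recurse on prefixes of the 15-edge string R B R R R R B B R B R B B B R:
edge 1 of 15 (R): { (no moves) | 0 } so -1
edge 2 of 15 (B): { -1 | 0 } so -1/2
edge 3 of 15 (R): { -1 | -1/2 0 } so -3/4
edge 4 of 15 (R): { -1 | -3/4 -1/2 0 } so -7/8
edge 5 of 15 (R): { -1 | -7/8 -3/4 -1/2 0 } so -15/16
edge 6 of 15 (R): { -1 | -15/16 -7/8 -3/4 -1/2 0 } so -31/32
edge 7 of 15 (B): { -1 -31/32 | -15/16 -7/8 -3/4 -1/2 0 } so -61/64
edge 8 of 15 (B): { -1 -31/32 -61/64 | -15/16 -7/8 -3/4 -1/2 0 } so -121/128
edge 9 of 15 (R): { -1 -31/32 -61/64 | -121/128 -15/16 -7/8 -3/4 -1/2 0 } so -243/256
edge 10 of 15 (B): { -1 -31/32 -61/64 -243/256 | -121/128 -15/16 -7/8 -3/4 -1/2 0 } so -485/512
edge 11 of 15 (R): { -1 -31/32 -61/64 -243/256 | -485/512 -121/128 -15/16 -7/8 -3/4 -1/2 0 } so -971/1024
edge 12 of 15 (B): { -1 -31/32 -61/64 -243/256 -971/1024 | -485/512 -121/128 -15/16 -7/8 -3/4 -1/2 0 } so -1941/2048
edge 13 of 15 (B): { -1 -31/32 -61/64 -243/256 -971/1024 -1941/2048 | -485/512 -121/128 -15/16 -7/8 -3/4 -1/2 0 } so -3881/4096
edge 14 of 15 (B): { -1 -31/32 -61/64 -243/256 -971/1024 -1941/2048 -3881/4096 | -485/512 -121/128 -15/16 -7/8 -3/4 -1/2 0 } so -7761/8192
edge 15 of 15 (R): { -1 -31/32 -61/64 -243/256 -971/1024 -1941/2048 -3881/4096 | -7761/8192 -485/512 -121/128 -15/16 -7/8 -3/4 -1/2 0 } so -15523/16384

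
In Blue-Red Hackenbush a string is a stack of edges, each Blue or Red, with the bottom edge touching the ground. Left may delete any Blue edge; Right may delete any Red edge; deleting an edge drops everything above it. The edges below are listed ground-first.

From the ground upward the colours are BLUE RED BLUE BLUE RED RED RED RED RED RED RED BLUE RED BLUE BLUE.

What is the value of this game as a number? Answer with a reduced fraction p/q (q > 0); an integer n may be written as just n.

Recurse on prefixes of the 15-edge string BLUE RED BLUE BLUE RED RED RED RED RED RED RED BLUE RED BLUE BLUE:
1 of 15 · B · max L 0 · min R +∞ = 1
2 of 15 · BR · max L 0 · min R 1 = 1/2
3 of 15 · BRB · max L 1/2 · min R 1 = 3/4
4 of 15 · BRBB · max L 3/4 · min R 1 = 7/8
5 of 15 · BRBBR · max L 3/4 · min R 7/8 = 13/16
6 of 15 · BRBBRR · max L 3/4 · min R 13/16 = 25/32
7 of 15 · BRBBRRR · max L 3/4 · min R 25/32 = 49/64
8 of 15 · BRBBRRRR · max L 3/4 · min R 49/64 = 97/128
9 of 15 · BRBBRRRRR · max L 3/4 · min R 97/128 = 193/256
10 of 15 · BRBBRRRRRR · max L 3/4 · min R 193/256 = 385/512
11 of 15 · BRBBRRRRRRR · max L 3/4 · min R 385/512 = 769/1024
12 of 15 · BRBBRRRRRRRB · max L 769/1024 · min R 385/512 = 1539/2048
13 of 15 · BRBBRRRRRRRBR · max L 769/1024 · min R 1539/2048 = 3077/4096
14 of 15 · BRBBRRRRRRRBRB · max L 3077/4096 · min R 1539/2048 = 6155/8192
15 of 15 · BRBBRRRRRRRBRBB · max L 6155/8192 · min R 1539/2048 = 12311/16384

12311/16384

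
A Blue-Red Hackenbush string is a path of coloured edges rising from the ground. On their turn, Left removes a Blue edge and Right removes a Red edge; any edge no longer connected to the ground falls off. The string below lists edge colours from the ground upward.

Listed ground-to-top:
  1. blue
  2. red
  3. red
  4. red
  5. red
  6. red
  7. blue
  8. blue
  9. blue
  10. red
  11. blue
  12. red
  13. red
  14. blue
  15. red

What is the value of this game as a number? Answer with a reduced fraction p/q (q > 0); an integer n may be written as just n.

Prefix values for blue red red red red red blue blue blue red blue red red blue red via {L|R} + simplicity:
v_1 [b]  L=[0]  R=[—]  gives 1
v_2 [br]  L=[0]  R=[1]  gives 1/2
v_3 [brr]  L=[0]  R=[1/2 1]  gives 1/4
v_4 [brrr]  L=[0]  R=[1/4 1/2 1]  gives 1/8
v_5 [brrrr]  L=[0]  R=[1/8 1/4 1/2 1]  gives 1/16
v_6 [brrrrr]  L=[0]  R=[1/16 1/8 1/4 1/2 1]  gives 1/32
v_7 [brrrrrb]  L=[0 1/32]  R=[1/16 1/8 1/4 1/2 1]  gives 3/64
v_8 [brrrrrbb]  L=[0 1/32 3/64]  R=[1/16 1/8 1/4 1/2 1]  gives 7/128
v_9 [brrrrrbbb]  L=[0 1/32 3/64 7/128]  R=[1/16 1/8 1/4 1/2 1]  gives 15/256
v_10 [brrrrrbbbr]  L=[0 1/32 3/64 7/128]  R=[15/256 1/16 1/8 1/4 1/2 1]  gives 29/512
v_11 [brrrrrbbbrb]  L=[0 1/32 3/64 7/128 29/512]  R=[15/256 1/16 1/8 1/4 1/2 1]  gives 59/1024
v_12 [brrrrrbbbrbr]  L=[0 1/32 3/64 7/128 29/512]  R=[59/1024 15/256 1/16 1/8 1/4 1/2 1]  gives 117/2048
v_13 [brrrrrbbbrbrr]  L=[0 1/32 3/64 7/128 29/512]  R=[117/2048 59/1024 15/256 1/16 1/8 1/4 1/2 1]  gives 233/4096
v_14 [brrrrrbbbrbrrb]  L=[0 1/32 3/64 7/128 29/512 233/4096]  R=[117/2048 59/1024 15/256 1/16 1/8 1/4 1/2 1]  gives 467/8192
v_15 [brrrrrbbbrbrrbr]  L=[0 1/32 3/64 7/128 29/512 233/4096]  R=[467/8192 117/2048 59/1024 15/256 1/16 1/8 1/4 1/2 1]  gives 933/16384

933/16384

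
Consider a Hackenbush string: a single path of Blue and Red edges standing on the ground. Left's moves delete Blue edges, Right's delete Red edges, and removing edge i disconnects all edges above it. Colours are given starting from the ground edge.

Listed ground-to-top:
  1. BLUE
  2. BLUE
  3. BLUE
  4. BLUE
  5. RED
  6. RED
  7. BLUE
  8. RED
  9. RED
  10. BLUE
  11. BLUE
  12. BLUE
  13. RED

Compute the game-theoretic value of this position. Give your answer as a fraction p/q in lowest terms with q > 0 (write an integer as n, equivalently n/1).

1 of 13 · B · max L 0 · min R +∞ => 1
2 of 13 · BB · max L 1 · min R +∞ => 2
3 of 13 · BBB · max L 2 · min R +∞ => 3
4 of 13 · BBBB · max L 3 · min R +∞ => 4
5 of 13 · BBBBR · max L 3 · min R 4 => 7/2
6 of 13 · BBBBRR · max L 3 · min R 7/2 => 13/4
7 of 13 · BBBBRRB · max L 13/4 · min R 7/2 => 27/8
8 of 13 · BBBBRRBR · max L 13/4 · min R 27/8 => 53/16
9 of 13 · BBBBRRBRR · max L 13/4 · min R 53/16 => 105/32
10 of 13 · BBBBRRBRRB · max L 105/32 · min R 53/16 => 211/64
11 of 13 · BBBBRRBRRBB · max L 211/64 · min R 53/16 => 423/128
12 of 13 · BBBBRRBRRBBB · max L 423/128 · min R 53/16 => 847/256
13 of 13 · BBBBRRBRRBBBR · max L 423/128 · min R 847/256 => 1693/512

1693/512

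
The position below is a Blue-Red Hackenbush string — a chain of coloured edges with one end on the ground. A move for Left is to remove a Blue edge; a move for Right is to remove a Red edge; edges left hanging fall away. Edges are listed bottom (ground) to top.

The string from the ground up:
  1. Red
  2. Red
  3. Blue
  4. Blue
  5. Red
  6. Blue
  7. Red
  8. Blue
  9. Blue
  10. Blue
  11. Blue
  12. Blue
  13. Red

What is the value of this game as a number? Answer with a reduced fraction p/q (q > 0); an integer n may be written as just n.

val(R) = { · | 0 } → -1
val(RR) = { · | -1,0 } → -2
val(RRB) = { -2 | -1,0 } → -3/2
val(RRBB) = { -2,-3/2 | -1,0 } → -5/4
val(RRBBR) = { -2,-3/2 | -5/4,-1,0 } → -11/8
val(RRBBRB) = { -2,-3/2,-11/8 | -5/4,-1,0 } → -21/16
val(RRBBRBR) = { -2,-3/2,-11/8 | -21/16,-5/4,-1,0 } → -43/32
val(RRBBRBRB) = { -2,-3/2,-11/8,-43/32 | -21/16,-5/4,-1,0 } → -85/64
val(RRBBRBRBB) = { -2,-3/2,-11/8,-43/32,-85/64 | -21/16,-5/4,-1,0 } → -169/128
val(RRBBRBRBBB) = { -2,-3/2,-11/8,-43/32,-85/64,-169/128 | -21/16,-5/4,-1,0 } → -337/256
val(RRBBRBRBBBB) = { -2,-3/2,-11/8,-43/32,-85/64,-169/128,-337/256 | -21/16,-5/4,-1,0 } → -673/512
val(RRBBRBRBBBBB) = { -2,-3/2,-11/8,-43/32,-85/64,-169/128,-337/256,-673/512 | -21/16,-5/4,-1,0 } → -1345/1024
val(RRBBRBRBBBBBR) = { -2,-3/2,-11/8,-43/32,-85/64,-169/128,-337/256,-673/512 | -1345/1024,-21/16,-5/4,-1,0 } → -2691/2048

-2691/2048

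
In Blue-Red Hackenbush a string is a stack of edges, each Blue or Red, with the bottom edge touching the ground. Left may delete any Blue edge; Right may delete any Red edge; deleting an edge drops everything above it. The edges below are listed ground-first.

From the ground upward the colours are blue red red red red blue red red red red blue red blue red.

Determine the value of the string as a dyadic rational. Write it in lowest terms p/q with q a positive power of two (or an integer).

533/8192

g_1 [b]  L=[0]  R=[·]  = 1
g_2 [br]  L=[0]  R=[1]  = 1/2
g_3 [brr]  L=[0]  R=[1/2,1]  = 1/4
g_4 [brrr]  L=[0]  R=[1/4,1/2,1]  = 1/8
g_5 [brrrr]  L=[0]  R=[1/8,1/4,1/2,1]  = 1/16
g_6 [brrrrb]  L=[0,1/16]  R=[1/8,1/4,1/2,1]  = 3/32
g_7 [brrrrbr]  L=[0,1/16]  R=[3/32,1/8,1/4,1/2,1]  = 5/64
g_8 [brrrrbrr]  L=[0,1/16]  R=[5/64,3/32,1/8,1/4,1/2,1]  = 9/128
g_9 [brrrrbrrr]  L=[0,1/16]  R=[9/128,5/64,3/32,1/8,1/4,1/2,1]  = 17/256
g_10 [brrrrbrrrr]  L=[0,1/16]  R=[17/256,9/128,5/64,3/32,1/8,1/4,1/2,1]  = 33/512
g_11 [brrrrbrrrrb]  L=[0,1/16,33/512]  R=[17/256,9/128,5/64,3/32,1/8,1/4,1/2,1]  = 67/1024
g_12 [brrrrbrrrrbr]  L=[0,1/16,33/512]  R=[67/1024,17/256,9/128,5/64,3/32,1/8,1/4,1/2,1]  = 133/2048
g_13 [brrrrbrrrrbrb]  L=[0,1/16,33/512,133/2048]  R=[67/1024,17/256,9/128,5/64,3/32,1/8,1/4,1/2,1]  = 267/4096
g_14 [brrrrbrrrrbrbr]  L=[0,1/16,33/512,133/2048]  R=[267/4096,67/1024,17/256,9/128,5/64,3/32,1/8,1/4,1/2,1]  = 533/8192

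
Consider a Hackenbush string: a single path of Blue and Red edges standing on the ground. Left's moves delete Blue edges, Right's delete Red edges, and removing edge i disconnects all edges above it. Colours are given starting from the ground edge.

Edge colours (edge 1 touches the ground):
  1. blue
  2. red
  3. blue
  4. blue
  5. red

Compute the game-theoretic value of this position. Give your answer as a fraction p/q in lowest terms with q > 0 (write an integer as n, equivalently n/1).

Build value(s[:k]) for k = 1..5, string s = blue red blue blue red.
value_1 [b]  L=[0]  R=[—]  => 1
value_2 [br]  L=[0]  R=[1]  => 1/2
value_3 [brb]  L=[0, 1/2]  R=[1]  => 3/4
value_4 [brbb]  L=[0, 1/2, 3/4]  R=[1]  => 7/8
value_5 [brbbr]  L=[0, 1/2, 3/4]  R=[7/8, 1]  => 13/16

13/16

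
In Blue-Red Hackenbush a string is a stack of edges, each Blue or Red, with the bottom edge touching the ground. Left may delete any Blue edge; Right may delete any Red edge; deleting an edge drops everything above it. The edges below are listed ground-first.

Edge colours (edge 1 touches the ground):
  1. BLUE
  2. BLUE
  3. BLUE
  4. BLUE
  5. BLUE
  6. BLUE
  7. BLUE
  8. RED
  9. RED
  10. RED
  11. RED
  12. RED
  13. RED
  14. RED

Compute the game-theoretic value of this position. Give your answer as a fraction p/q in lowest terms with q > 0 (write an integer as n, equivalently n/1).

769/128

Build value(s[:k]) for k = 1..14, string s = BLUE BLUE BLUE BLUE BLUE BLUE BLUE RED RED RED RED RED RED RED.
edge 1 of 14 (BLUE): { 0 | — } ⇒ 1
edge 2 of 14 (BLUE): { 0, 1 | — } ⇒ 2
edge 3 of 14 (BLUE): { 0, 1, 2 | — } ⇒ 3
edge 4 of 14 (BLUE): { 0, 1, 2, 3 | — } ⇒ 4
edge 5 of 14 (BLUE): { 0, 1, 2, 3, 4 | — } ⇒ 5
edge 6 of 14 (BLUE): { 0, 1, 2, 3, 4, 5 | — } ⇒ 6
edge 7 of 14 (BLUE): { 0, 1, 2, 3, 4, 5, 6 | — } ⇒ 7
edge 8 of 14 (RED): { 0, 1, 2, 3, 4, 5, 6 | 7 } ⇒ 13/2
edge 9 of 14 (RED): { 0, 1, 2, 3, 4, 5, 6 | 13/2, 7 } ⇒ 25/4
edge 10 of 14 (RED): { 0, 1, 2, 3, 4, 5, 6 | 25/4, 13/2, 7 } ⇒ 49/8
edge 11 of 14 (RED): { 0, 1, 2, 3, 4, 5, 6 | 49/8, 25/4, 13/2, 7 } ⇒ 97/16
edge 12 of 14 (RED): { 0, 1, 2, 3, 4, 5, 6 | 97/16, 49/8, 25/4, 13/2, 7 } ⇒ 193/32
edge 13 of 14 (RED): { 0, 1, 2, 3, 4, 5, 6 | 193/32, 97/16, 49/8, 25/4, 13/2, 7 } ⇒ 385/64
edge 14 of 14 (RED): { 0, 1, 2, 3, 4, 5, 6 | 385/64, 193/32, 97/16, 49/8, 25/4, 13/2, 7 } ⇒ 769/128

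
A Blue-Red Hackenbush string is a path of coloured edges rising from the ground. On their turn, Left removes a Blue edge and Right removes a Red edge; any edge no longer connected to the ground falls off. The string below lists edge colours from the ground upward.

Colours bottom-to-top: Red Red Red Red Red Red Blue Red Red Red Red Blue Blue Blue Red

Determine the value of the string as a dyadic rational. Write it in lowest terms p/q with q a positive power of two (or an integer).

Prefix values for Red Red Red Red Red Red Blue Red Red Red Red Blue Blue Blue Red via {L|R} + simplicity:
edge 1 of 15 (Red): { ∅ | 0 } -> -1
edge 2 of 15 (Red): { ∅ | -1 0 } -> -2
edge 3 of 15 (Red): { ∅ | -2 -1 0 } -> -3
edge 4 of 15 (Red): { ∅ | -3 -2 -1 0 } -> -4
edge 5 of 15 (Red): { ∅ | -4 -3 -2 -1 0 } -> -5
edge 6 of 15 (Red): { ∅ | -5 -4 -3 -2 -1 0 } -> -6
edge 7 of 15 (Blue): { -6 | -5 -4 -3 -2 -1 0 } -> -11/2
edge 8 of 15 (Red): { -6 | -11/2 -5 -4 -3 -2 -1 0 } -> -23/4
edge 9 of 15 (Red): { -6 | -23/4 -11/2 -5 -4 -3 -2 -1 0 } -> -47/8
edge 10 of 15 (Red): { -6 | -47/8 -23/4 -11/2 -5 -4 -3 -2 -1 0 } -> -95/16
edge 11 of 15 (Red): { -6 | -95/16 -47/8 -23/4 -11/2 -5 -4 -3 -2 -1 0 } -> -191/32
edge 12 of 15 (Blue): { -6 -191/32 | -95/16 -47/8 -23/4 -11/2 -5 -4 -3 -2 -1 0 } -> -381/64
edge 13 of 15 (Blue): { -6 -191/32 -381/64 | -95/16 -47/8 -23/4 -11/2 -5 -4 -3 -2 -1 0 } -> -761/128
edge 14 of 15 (Blue): { -6 -191/32 -381/64 -761/128 | -95/16 -47/8 -23/4 -11/2 -5 -4 -3 -2 -1 0 } -> -1521/256
edge 15 of 15 (Red): { -6 -191/32 -381/64 -761/128 | -1521/256 -95/16 -47/8 -23/4 -11/2 -5 -4 -3 -2 -1 0 } -> -3043/512

-3043/512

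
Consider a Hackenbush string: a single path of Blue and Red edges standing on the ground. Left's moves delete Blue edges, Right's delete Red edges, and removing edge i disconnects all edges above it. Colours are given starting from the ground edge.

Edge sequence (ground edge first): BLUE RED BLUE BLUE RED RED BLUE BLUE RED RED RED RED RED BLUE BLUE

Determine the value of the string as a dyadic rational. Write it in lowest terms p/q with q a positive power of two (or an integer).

13063/16384

Recurse on prefixes of the 15-edge string BLUE RED BLUE BLUE RED RED BLUE BLUE RED RED RED RED RED BLUE BLUE:
g(B) = { 0 | ∅ } ⇒ 1
g(BR) = { 0 | 1 } ⇒ 1/2
g(BRB) = { 0, 1/2 | 1 } ⇒ 3/4
g(BRBB) = { 0, 1/2, 3/4 | 1 } ⇒ 7/8
g(BRBBR) = { 0, 1/2, 3/4 | 7/8, 1 } ⇒ 13/16
g(BRBBRR) = { 0, 1/2, 3/4 | 13/16, 7/8, 1 } ⇒ 25/32
g(BRBBRRB) = { 0, 1/2, 3/4, 25/32 | 13/16, 7/8, 1 } ⇒ 51/64
g(BRBBRRBB) = { 0, 1/2, 3/4, 25/32, 51/64 | 13/16, 7/8, 1 } ⇒ 103/128
g(BRBBRRBBR) = { 0, 1/2, 3/4, 25/32, 51/64 | 103/128, 13/16, 7/8, 1 } ⇒ 205/256
g(BRBBRRBBRR) = { 0, 1/2, 3/4, 25/32, 51/64 | 205/256, 103/128, 13/16, 7/8, 1 } ⇒ 409/512
g(BRBBRRBBRRR) = { 0, 1/2, 3/4, 25/32, 51/64 | 409/512, 205/256, 103/128, 13/16, 7/8, 1 } ⇒ 817/1024
g(BRBBRRBBRRRR) = { 0, 1/2, 3/4, 25/32, 51/64 | 817/1024, 409/512, 205/256, 103/128, 13/16, 7/8, 1 } ⇒ 1633/2048
g(BRBBRRBBRRRRR) = { 0, 1/2, 3/4, 25/32, 51/64 | 1633/2048, 817/1024, 409/512, 205/256, 103/128, 13/16, 7/8, 1 } ⇒ 3265/4096
g(BRBBRRBBRRRRRB) = { 0, 1/2, 3/4, 25/32, 51/64, 3265/4096 | 1633/2048, 817/1024, 409/512, 205/256, 103/128, 13/16, 7/8, 1 } ⇒ 6531/8192
g(BRBBRRBBRRRRRBB) = { 0, 1/2, 3/4, 25/32, 51/64, 3265/4096, 6531/8192 | 1633/2048, 817/1024, 409/512, 205/256, 103/128, 13/16, 7/8, 1 } ⇒ 13063/16384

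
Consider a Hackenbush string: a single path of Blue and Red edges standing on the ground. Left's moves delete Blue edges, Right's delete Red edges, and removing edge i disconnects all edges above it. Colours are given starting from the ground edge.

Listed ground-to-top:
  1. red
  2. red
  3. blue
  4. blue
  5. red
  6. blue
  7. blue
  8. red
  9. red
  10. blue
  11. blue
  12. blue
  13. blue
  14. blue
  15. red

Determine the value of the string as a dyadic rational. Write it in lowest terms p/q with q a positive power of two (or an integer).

-10627/8192

1 of 15 · r · max L −∞ · min R 0 gives -1
2 of 15 · rr · max L −∞ · min R -1 gives -2
3 of 15 · rrb · max L -2 · min R -1 gives -3/2
4 of 15 · rrbb · max L -3/2 · min R -1 gives -5/4
5 of 15 · rrbbr · max L -3/2 · min R -5/4 gives -11/8
6 of 15 · rrbbrb · max L -11/8 · min R -5/4 gives -21/16
7 of 15 · rrbbrbb · max L -21/16 · min R -5/4 gives -41/32
8 of 15 · rrbbrbbr · max L -21/16 · min R -41/32 gives -83/64
9 of 15 · rrbbrbbrr · max L -21/16 · min R -83/64 gives -167/128
10 of 15 · rrbbrbbrrb · max L -167/128 · min R -83/64 gives -333/256
11 of 15 · rrbbrbbrrbb · max L -333/256 · min R -83/64 gives -665/512
12 of 15 · rrbbrbbrrbbb · max L -665/512 · min R -83/64 gives -1329/1024
13 of 15 · rrbbrbbrrbbbb · max L -1329/1024 · min R -83/64 gives -2657/2048
14 of 15 · rrbbrbbrrbbbbb · max L -2657/2048 · min R -83/64 gives -5313/4096
15 of 15 · rrbbrbbrrbbbbbr · max L -2657/2048 · min R -5313/4096 gives -10627/8192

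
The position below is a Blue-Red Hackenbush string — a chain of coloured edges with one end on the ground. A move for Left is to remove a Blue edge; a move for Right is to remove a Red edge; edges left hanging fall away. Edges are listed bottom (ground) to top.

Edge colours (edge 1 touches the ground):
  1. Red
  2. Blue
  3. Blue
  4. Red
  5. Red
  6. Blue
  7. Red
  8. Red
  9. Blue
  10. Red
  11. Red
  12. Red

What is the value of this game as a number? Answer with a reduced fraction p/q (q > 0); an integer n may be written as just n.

-879/2048

g_1 [R]  L=[—]  R=[0]  → -1
g_2 [RB]  L=[-1]  R=[0]  → -1/2
g_3 [RBB]  L=[-1 -1/2]  R=[0]  → -1/4
g_4 [RBBR]  L=[-1 -1/2]  R=[-1/4 0]  → -3/8
g_5 [RBBRR]  L=[-1 -1/2]  R=[-3/8 -1/4 0]  → -7/16
g_6 [RBBRRB]  L=[-1 -1/2 -7/16]  R=[-3/8 -1/4 0]  → -13/32
g_7 [RBBRRBR]  L=[-1 -1/2 -7/16]  R=[-13/32 -3/8 -1/4 0]  → -27/64
g_8 [RBBRRBRR]  L=[-1 -1/2 -7/16]  R=[-27/64 -13/32 -3/8 -1/4 0]  → -55/128
g_9 [RBBRRBRRB]  L=[-1 -1/2 -7/16 -55/128]  R=[-27/64 -13/32 -3/8 -1/4 0]  → -109/256
g_10 [RBBRRBRRBR]  L=[-1 -1/2 -7/16 -55/128]  R=[-109/256 -27/64 -13/32 -3/8 -1/4 0]  → -219/512
g_11 [RBBRRBRRBRR]  L=[-1 -1/2 -7/16 -55/128]  R=[-219/512 -109/256 -27/64 -13/32 -3/8 -1/4 0]  → -439/1024
g_12 [RBBRRBRRBRRR]  L=[-1 -1/2 -7/16 -55/128]  R=[-439/1024 -219/512 -109/256 -27/64 -13/32 -3/8 -1/4 0]  → -879/2048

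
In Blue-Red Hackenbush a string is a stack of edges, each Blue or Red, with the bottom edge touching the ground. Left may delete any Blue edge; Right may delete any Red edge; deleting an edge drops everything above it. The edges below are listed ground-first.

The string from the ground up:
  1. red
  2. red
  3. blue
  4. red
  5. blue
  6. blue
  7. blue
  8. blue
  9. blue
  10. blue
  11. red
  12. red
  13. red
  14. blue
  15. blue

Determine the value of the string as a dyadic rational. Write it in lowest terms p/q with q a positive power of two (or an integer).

Recurse on prefixes of the 15-edge string red red blue red blue blue blue blue blue blue red red red blue blue:
step 1: add red to get r; options L={ (no moves) } R={ 0 } — -1
step 2: add red to get rr; options L={ (no moves) } R={ -1, 0 } — -2
step 3: add blue to get rrb; options L={ -2 } R={ -1, 0 } — -3/2
step 4: add red to get rrbr; options L={ -2 } R={ -3/2, -1, 0 } — -7/4
step 5: add blue to get rrbrb; options L={ -2, -7/4 } R={ -3/2, -1, 0 } — -13/8
step 6: add blue to get rrbrbb; options L={ -2, -7/4, -13/8 } R={ -3/2, -1, 0 } — -25/16
step 7: add blue to get rrbrbbb; options L={ -2, -7/4, -13/8, -25/16 } R={ -3/2, -1, 0 } — -49/32
step 8: add blue to get rrbrbbbb; options L={ -2, -7/4, -13/8, -25/16, -49/32 } R={ -3/2, -1, 0 } — -97/64
step 9: add blue to get rrbrbbbbb; options L={ -2, -7/4, -13/8, -25/16, -49/32, -97/64 } R={ -3/2, -1, 0 } — -193/128
step 10: add blue to get rrbrbbbbbb; options L={ -2, -7/4, -13/8, -25/16, -49/32, -97/64, -193/128 } R={ -3/2, -1, 0 } — -385/256
step 11: add red to get rrbrbbbbbbr; options L={ -2, -7/4, -13/8, -25/16, -49/32, -97/64, -193/128 } R={ -385/256, -3/2, -1, 0 } — -771/512
step 12: add red to get rrbrbbbbbbrr; options L={ -2, -7/4, -13/8, -25/16, -49/32, -97/64, -193/128 } R={ -771/512, -385/256, -3/2, -1, 0 } — -1543/1024
step 13: add red to get rrbrbbbbbbrrr; options L={ -2, -7/4, -13/8, -25/16, -49/32, -97/64, -193/128 } R={ -1543/1024, -771/512, -385/256, -3/2, -1, 0 } — -3087/2048
step 14: add blue to get rrbrbbbbbbrrrb; options L={ -2, -7/4, -13/8, -25/16, -49/32, -97/64, -193/128, -3087/2048 } R={ -1543/1024, -771/512, -385/256, -3/2, -1, 0 } — -6173/4096
step 15: add blue to get rrbrbbbbbbrrrbb; options L={ -2, -7/4, -13/8, -25/16, -49/32, -97/64, -193/128, -3087/2048, -6173/4096 } R={ -1543/1024, -771/512, -385/256, -3/2, -1, 0 } — -12345/8192

-12345/8192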